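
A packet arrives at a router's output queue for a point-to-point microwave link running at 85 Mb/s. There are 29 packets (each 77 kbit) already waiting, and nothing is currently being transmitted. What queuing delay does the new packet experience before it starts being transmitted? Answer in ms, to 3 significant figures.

Each queued packet: L/R = 77000/85000000 = 0.905882 ms.
29 queued → 26.2706 ms.
Queuing delay = 26.3 ms.

26.3 ms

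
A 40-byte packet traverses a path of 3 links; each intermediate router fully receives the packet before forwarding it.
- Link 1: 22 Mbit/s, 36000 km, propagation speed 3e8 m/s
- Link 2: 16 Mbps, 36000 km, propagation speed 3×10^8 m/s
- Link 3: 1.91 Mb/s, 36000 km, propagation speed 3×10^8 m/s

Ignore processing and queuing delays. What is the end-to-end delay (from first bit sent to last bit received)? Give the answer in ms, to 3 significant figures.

360 ms

L = 40 × 8 = 320 bits.
Transmission delays (L/R per hop): 0.0145455, 0.02, 0.167539 ms; sum = 0.202085 ms.
Propagation delays (d/s per hop): 120, 120, 120 ms; sum = 360 ms.
End-to-end = 360 ms.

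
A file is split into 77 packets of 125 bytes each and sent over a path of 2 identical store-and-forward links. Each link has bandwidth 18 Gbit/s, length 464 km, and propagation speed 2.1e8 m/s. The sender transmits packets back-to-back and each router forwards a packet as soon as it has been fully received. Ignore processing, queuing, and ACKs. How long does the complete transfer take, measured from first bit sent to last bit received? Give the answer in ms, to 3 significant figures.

4.42 ms

Per-hop transmission t_tx = L/R = 1000/18000000000 = 5.55556e-05 ms.
Per-hop propagation t_prop = 464000/210000000 = 2.20952 ms.
Pipeline fill: first packet needs 2·t_tx to clear all hops; remaining 76 packets each add one t_tx.
Total = (2+77-1)·t_tx + 2·t_prop = 78·5.55556e-05 + 2·2.20952 = 4.42 ms.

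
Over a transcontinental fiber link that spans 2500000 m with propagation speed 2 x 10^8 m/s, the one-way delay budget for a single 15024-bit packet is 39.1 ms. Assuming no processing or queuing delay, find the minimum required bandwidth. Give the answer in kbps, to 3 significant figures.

Propagation delay = 2500000 / 200000000 = 12.5 ms.
Transmission budget = 39.1 − 12.5 = 26.6 ms.
R ≥ L / t_tx = 15024 bits / 0.0266 s = 565 kbps.

565 kbps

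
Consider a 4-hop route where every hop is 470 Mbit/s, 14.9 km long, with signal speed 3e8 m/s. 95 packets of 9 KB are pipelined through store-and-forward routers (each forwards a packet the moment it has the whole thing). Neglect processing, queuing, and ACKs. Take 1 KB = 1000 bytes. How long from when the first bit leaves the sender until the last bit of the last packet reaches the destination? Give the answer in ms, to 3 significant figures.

15.2 ms

Per-hop transmission t_tx = L/R = 72000/470000000 = 0.153191 ms.
Per-hop propagation t_prop = 14900/300000000 = 0.0496667 ms.
Pipeline fill: first packet needs 4·t_tx to clear all hops; remaining 94 packets each add one t_tx.
Total = (4+95-1)·t_tx + 4·t_prop = 98·0.153191 + 4·0.0496667 = 15.2 ms.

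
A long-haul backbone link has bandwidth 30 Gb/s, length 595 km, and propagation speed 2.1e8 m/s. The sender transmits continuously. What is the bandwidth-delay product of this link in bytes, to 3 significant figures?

10600000 bytes

Propagation delay = 595000 / 210000000 = 0.00283333 s.
BDP = R × t_prop = 30000000000 × 0.00283333 = 85000000 bits.
In bytes: 85000000/8 = 10600000 bytes.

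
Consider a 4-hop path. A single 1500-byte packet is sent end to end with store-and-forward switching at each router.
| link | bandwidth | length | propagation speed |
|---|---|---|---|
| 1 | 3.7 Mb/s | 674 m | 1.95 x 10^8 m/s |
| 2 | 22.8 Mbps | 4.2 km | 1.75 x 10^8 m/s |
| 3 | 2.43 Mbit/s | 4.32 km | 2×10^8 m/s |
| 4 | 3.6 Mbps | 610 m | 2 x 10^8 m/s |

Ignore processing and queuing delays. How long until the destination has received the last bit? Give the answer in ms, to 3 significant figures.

L = 1500 × 8 = 12000 bits.
Transmission delays (L/R per hop): 3.24324, 0.526316, 4.93827, 3.33333 ms; sum = 12.0412 ms.
Propagation delays (d/s per hop): 0.00345641, 0.024, 0.0216, 0.00305 ms; sum = 0.0521064 ms.
End-to-end = 12.1 ms.

12.1 ms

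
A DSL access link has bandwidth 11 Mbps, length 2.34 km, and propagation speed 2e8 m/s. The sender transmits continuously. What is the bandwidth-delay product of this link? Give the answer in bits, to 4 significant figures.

128.7 bits

Propagation delay = 2340 / 200000000 = 1.17e-05 s.
BDP = R × t_prop = 11000000 × 1.17e-05 = 128.7 bits.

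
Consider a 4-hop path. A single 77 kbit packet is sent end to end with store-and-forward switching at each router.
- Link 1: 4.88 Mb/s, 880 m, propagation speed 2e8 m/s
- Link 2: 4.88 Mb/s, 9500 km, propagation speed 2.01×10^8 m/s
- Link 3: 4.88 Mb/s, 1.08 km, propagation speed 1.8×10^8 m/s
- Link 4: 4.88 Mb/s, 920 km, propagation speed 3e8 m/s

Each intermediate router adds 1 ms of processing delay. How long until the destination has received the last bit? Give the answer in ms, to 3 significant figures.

116 ms

L = 77000 bits.
Transmission delay per hop = L/R = 77000/4880000 = 15.7787 ms; 4 hops → 63.1148 ms.
Propagation delays (d/s per hop): 0.0044, 47.2637, 0.006, 3.06667 ms; sum = 50.3407 ms.
Processing at 3 router(s): 3 × 1 ms = 3 ms.
End-to-end = 116 ms.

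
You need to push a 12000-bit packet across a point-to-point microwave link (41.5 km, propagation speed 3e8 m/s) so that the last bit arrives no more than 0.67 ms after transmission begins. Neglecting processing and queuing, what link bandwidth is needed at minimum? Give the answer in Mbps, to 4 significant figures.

Propagation delay = 41500 / 300000000 = 0.138333 ms.
Transmission budget = 0.67 − 0.138333 = 0.531667 ms.
R ≥ L / t_tx = 12000 bits / 0.000531667 s = 22.57 Mbps.

22.57 Mbps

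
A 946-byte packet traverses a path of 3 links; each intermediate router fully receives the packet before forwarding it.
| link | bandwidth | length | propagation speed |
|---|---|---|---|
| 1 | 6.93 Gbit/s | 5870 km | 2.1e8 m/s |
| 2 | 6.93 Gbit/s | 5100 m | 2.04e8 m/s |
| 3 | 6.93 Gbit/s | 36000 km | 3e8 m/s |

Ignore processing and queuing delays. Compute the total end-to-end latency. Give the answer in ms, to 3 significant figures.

L = 946 × 8 = 7568 bits.
Transmission delay per hop = L/R = 7568/6930000000 = 0.00109206 ms; 3 hops → 0.00327619 ms.
Propagation delays (d/s per hop): 27.9524, 0.025, 120 ms; sum = 147.977 ms.
End-to-end = 148 ms.

148 ms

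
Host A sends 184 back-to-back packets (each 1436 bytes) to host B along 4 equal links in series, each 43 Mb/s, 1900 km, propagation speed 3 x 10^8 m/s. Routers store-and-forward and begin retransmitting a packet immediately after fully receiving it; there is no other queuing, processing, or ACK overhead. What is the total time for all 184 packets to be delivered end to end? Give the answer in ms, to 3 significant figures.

75.3 ms

Per-hop transmission t_tx = L/R = 11488/43000000 = 0.267163 ms.
Per-hop propagation t_prop = 1900000/300000000 = 6.33333 ms.
Pipeline fill: first packet needs 4·t_tx to clear all hops; remaining 183 packets each add one t_tx.
Total = (4+184-1)·t_tx + 4·t_prop = 187·0.267163 + 4·6.33333 = 75.3 ms.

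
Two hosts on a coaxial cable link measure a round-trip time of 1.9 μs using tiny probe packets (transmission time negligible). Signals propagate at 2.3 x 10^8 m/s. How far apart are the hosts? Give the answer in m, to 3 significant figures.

One-way propagation = RTT/2 = 0.95 μs.
d = s × t = 2.3e+08 × 9.5e-07 = 219 m.

219 m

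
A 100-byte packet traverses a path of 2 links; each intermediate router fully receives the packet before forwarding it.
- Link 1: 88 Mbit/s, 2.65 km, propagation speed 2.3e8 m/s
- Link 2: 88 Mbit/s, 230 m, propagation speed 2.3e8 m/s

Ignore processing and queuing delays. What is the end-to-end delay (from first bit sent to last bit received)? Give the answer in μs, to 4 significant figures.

30.70 μs

L = 100 × 8 = 800 bits.
Transmission delay per hop = L/R = 800/88000000 = 9.09091 μs; 2 hops → 18.1818 μs.
Propagation delays (d/s per hop): 11.5217, 1 μs; sum = 12.5217 μs.
End-to-end = 30.70 μs.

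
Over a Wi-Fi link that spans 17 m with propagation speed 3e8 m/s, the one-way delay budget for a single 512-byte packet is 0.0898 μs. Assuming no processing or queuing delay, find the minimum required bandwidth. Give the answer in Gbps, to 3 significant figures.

L = 4096 bits.
Propagation delay = 17 / 300000000 = 0.0566667 μs.
Transmission budget = 0.0898 − 0.0566667 = 0.0331333 μs.
R ≥ L / t_tx = 4096 bits / 3.31333e-08 s = 124 Gbps.

124 Gbps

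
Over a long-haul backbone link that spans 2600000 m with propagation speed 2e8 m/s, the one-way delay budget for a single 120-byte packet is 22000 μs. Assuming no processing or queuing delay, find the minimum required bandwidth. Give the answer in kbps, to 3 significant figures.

107 kbps

L = 960 bits.
Propagation delay = 2600000 / 200000000 = 13000 μs.
Transmission budget = 22000 − 13000 = 9000 μs.
R ≥ L / t_tx = 960 bits / 0.009 s = 107 kbps.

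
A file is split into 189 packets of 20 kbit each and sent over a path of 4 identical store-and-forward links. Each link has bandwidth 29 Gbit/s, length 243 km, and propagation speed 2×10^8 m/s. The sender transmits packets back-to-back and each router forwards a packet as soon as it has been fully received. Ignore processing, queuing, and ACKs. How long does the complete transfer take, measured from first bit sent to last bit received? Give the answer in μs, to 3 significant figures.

Per-hop transmission t_tx = L/R = 20000/29000000000 = 0.689655 μs.
Per-hop propagation t_prop = 243000/200000000 = 1215 μs.
Pipeline fill: first packet needs 4·t_tx to clear all hops; remaining 188 packets each add one t_tx.
Total = (4+189-1)·t_tx + 4·t_prop = 192·0.689655 + 4·1215 = 4990 μs.

4990 μs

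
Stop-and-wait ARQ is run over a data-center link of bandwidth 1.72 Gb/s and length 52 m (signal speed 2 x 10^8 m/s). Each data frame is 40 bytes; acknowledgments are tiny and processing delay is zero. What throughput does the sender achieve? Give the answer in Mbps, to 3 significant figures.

453 Mbps

t_tx = L/R = 320/1720000000 = 1.86047e-07 s.
t_prop = 52/200000000 = 2.6e-07 s; RTT = 5.2e-07 s.
Cycle = t_tx + RTT = 7.06047e-07 s.
Throughput = L / cycle = 320 / 7.06047e-07 = 453 Mbps.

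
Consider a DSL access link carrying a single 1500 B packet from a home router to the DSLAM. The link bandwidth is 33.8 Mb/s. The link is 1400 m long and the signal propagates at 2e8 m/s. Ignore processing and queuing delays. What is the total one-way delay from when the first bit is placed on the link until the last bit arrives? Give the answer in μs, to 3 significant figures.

362 μs

L = 1500 × 8 = 12000 bits.
Transmission delay = L/R = 12000 / 33800000 = 355.03 μs.
Propagation delay = d/s = 1400 m / 200000000 m/s = 7 μs.
Total = 362 μs.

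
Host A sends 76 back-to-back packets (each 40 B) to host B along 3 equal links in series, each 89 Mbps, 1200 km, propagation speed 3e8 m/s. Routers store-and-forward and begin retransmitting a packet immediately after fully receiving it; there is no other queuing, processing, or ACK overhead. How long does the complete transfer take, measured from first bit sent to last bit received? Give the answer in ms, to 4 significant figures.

Per-hop transmission t_tx = L/R = 320/89000000 = 0.00359551 ms.
Per-hop propagation t_prop = 1200000/300000000 = 4 ms.
Pipeline fill: first packet needs 3·t_tx to clear all hops; remaining 75 packets each add one t_tx.
Total = (3+76-1)·t_tx + 3·t_prop = 78·0.00359551 + 3·4 = 12.28 ms.

12.28 ms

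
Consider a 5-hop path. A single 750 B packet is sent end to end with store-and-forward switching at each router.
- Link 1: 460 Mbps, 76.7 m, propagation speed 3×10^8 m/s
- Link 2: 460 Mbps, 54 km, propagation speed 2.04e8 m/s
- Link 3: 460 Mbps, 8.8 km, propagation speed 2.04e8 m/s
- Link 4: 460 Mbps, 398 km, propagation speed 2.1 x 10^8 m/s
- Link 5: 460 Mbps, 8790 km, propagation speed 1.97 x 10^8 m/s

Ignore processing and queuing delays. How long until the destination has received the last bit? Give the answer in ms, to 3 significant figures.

46.9 ms

L = 750 × 8 = 6000 bits.
Transmission delay per hop = L/R = 6000/460000000 = 0.0130435 ms; 5 hops → 0.0652174 ms.
Propagation delays (d/s per hop): 0.000255667, 0.264706, 0.0431373, 1.89524, 44.6193 ms; sum = 46.8226 ms.
End-to-end = 46.9 ms.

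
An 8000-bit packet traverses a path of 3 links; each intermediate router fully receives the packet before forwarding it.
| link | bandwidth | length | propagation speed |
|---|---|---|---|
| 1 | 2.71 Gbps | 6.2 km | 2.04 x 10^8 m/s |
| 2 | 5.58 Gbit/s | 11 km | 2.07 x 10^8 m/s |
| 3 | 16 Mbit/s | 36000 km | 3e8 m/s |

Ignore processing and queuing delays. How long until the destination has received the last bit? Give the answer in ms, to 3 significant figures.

121 ms

Transmission delays (L/R per hop): 0.00295203, 0.00143369, 0.5 ms; sum = 0.504386 ms.
Propagation delays (d/s per hop): 0.0303922, 0.0531401, 120 ms; sum = 120.084 ms.
End-to-end = 121 ms.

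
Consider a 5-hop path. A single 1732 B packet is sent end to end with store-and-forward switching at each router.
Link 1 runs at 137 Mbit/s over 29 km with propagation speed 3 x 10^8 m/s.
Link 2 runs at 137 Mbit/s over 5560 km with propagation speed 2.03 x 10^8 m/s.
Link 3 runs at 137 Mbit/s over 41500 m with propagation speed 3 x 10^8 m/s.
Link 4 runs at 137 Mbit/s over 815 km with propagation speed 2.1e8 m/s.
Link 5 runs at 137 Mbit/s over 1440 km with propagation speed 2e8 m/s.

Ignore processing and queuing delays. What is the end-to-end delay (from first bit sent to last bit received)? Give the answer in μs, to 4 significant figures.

39210 μs

L = 1732 × 8 = 13856 bits.
Transmission delay per hop = L/R = 13856/137000000 = 101.139 μs; 5 hops → 505.693 μs.
Propagation delays (d/s per hop): 96.6667, 27389.2, 138.333, 3880.95, 7200 μs; sum = 38705.1 μs.
End-to-end = 39210 μs.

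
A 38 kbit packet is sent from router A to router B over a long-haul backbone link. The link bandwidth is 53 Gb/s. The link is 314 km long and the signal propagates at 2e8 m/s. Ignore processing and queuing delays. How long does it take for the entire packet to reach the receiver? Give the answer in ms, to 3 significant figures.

1.57 ms

L = 38000 bits.
Transmission delay = L/R = 38000 / 53000000000 = 0.000716981 ms.
Propagation delay = d/s = 314000 m / 200000000 m/s = 1.57 ms.
Total = 1.57 ms.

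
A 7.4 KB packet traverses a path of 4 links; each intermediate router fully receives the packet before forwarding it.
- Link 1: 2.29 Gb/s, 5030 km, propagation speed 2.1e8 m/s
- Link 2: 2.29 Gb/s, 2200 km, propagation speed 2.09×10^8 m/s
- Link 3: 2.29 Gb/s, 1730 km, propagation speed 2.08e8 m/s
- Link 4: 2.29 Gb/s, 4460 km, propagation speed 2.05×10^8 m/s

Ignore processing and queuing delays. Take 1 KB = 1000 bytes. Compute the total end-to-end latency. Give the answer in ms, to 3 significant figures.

L = 59200 bits.
Transmission delay per hop = L/R = 59200/2290000000 = 0.0258515 ms; 4 hops → 0.103406 ms.
Propagation delays (d/s per hop): 23.9524, 10.5263, 8.31731, 21.7561 ms; sum = 64.5521 ms.
End-to-end = 64.7 ms.

64.7 ms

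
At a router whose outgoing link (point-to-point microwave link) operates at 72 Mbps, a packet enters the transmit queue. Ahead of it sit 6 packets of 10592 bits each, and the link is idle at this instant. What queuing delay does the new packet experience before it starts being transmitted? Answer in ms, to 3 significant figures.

0.883 ms

Each queued packet: L/R = 10592/72000000 = 0.147111 ms.
6 queued → 0.882667 ms.
Queuing delay = 0.883 ms.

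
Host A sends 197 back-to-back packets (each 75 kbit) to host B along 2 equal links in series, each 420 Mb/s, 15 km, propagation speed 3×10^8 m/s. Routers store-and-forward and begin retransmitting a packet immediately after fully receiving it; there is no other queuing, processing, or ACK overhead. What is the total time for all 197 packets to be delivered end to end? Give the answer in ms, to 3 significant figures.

Per-hop transmission t_tx = L/R = 75000/420000000 = 0.178571 ms.
Per-hop propagation t_prop = 15000/300000000 = 0.05 ms.
Pipeline fill: first packet needs 2·t_tx to clear all hops; remaining 196 packets each add one t_tx.
Total = (2+197-1)·t_tx + 2·t_prop = 198·0.178571 + 2·0.05 = 35.5 ms.

35.5 ms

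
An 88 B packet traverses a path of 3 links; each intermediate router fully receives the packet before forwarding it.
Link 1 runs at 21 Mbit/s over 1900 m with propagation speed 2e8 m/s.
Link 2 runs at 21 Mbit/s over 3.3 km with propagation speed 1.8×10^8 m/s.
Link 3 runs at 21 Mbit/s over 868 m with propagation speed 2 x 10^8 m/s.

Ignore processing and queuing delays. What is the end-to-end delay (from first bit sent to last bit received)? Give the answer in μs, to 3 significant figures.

L = 88 × 8 = 704 bits.
Transmission delay per hop = L/R = 704/21000000 = 33.5238 μs; 3 hops → 100.571 μs.
Propagation delays (d/s per hop): 9.5, 18.3333, 4.34 μs; sum = 32.1733 μs.
End-to-end = 133 μs.

133 μs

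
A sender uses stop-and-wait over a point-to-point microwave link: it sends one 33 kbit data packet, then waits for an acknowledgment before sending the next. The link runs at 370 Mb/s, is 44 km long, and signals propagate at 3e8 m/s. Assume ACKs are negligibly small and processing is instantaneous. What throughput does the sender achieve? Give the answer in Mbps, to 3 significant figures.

t_tx = L/R = 33000/370000000 = 8.91892e-05 s.
t_prop = 44000/300000000 = 0.000146667 s; RTT = 0.000293333 s.
Cycle = t_tx + RTT = 0.000382523 s.
Throughput = L / cycle = 33000 / 0.000382523 = 86.3 Mbps.

86.3 Mbps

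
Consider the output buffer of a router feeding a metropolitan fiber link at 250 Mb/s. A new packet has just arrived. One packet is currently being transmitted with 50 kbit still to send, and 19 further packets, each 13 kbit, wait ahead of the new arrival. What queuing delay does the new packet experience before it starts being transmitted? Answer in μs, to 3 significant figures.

Each queued packet: L/R = 13000/250000000 = 52 μs.
19 queued → 988 μs.
Plus remaining 50000 bits of current packet: 200 μs.
Queuing delay = 1190 μs.

1190 μs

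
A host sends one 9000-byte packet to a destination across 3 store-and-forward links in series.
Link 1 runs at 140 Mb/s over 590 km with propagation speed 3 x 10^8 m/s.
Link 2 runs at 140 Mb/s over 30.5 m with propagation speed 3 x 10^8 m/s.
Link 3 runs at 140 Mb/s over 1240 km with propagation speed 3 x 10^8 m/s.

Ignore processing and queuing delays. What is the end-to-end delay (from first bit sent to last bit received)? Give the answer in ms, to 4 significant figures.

L = 9000 × 8 = 72000 bits.
Transmission delay per hop = L/R = 72000/140000000 = 0.514286 ms; 3 hops → 1.54286 ms.
Propagation delays (d/s per hop): 1.96667, 0.000101667, 4.13333 ms; sum = 6.1001 ms.
End-to-end = 7.643 ms.

7.643 ms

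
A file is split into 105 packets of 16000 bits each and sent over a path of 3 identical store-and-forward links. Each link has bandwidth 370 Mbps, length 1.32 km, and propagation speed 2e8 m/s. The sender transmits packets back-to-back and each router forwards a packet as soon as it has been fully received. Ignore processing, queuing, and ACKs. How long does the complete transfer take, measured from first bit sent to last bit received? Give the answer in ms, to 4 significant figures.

4.647 ms

Per-hop transmission t_tx = L/R = 16000/370000000 = 0.0432432 ms.
Per-hop propagation t_prop = 1320/200000000 = 0.0066 ms.
Pipeline fill: first packet needs 3·t_tx to clear all hops; remaining 104 packets each add one t_tx.
Total = (3+105-1)·t_tx + 3·t_prop = 107·0.0432432 + 3·0.0066 = 4.647 ms.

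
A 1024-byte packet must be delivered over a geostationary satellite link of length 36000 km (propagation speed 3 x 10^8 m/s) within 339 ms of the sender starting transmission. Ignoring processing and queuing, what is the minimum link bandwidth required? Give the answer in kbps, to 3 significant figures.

37.4 kbps

L = 8192 bits.
Propagation delay = 36000000 / 300000000 = 120 ms.
Transmission budget = 339 − 120 = 219 ms.
R ≥ L / t_tx = 8192 bits / 0.219 s = 37.4 kbps.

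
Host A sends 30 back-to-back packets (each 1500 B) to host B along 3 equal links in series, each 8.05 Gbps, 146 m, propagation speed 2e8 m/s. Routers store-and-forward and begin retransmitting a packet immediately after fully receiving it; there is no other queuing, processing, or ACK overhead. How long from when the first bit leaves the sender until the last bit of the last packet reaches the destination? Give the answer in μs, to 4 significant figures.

49.89 μs

Per-hop transmission t_tx = L/R = 12000/8.05e+09 = 1.49068 μs.
Per-hop propagation t_prop = 146/200000000 = 0.73 μs.
Pipeline fill: first packet needs 3·t_tx to clear all hops; remaining 29 packets each add one t_tx.
Total = (3+30-1)·t_tx + 3·t_prop = 32·1.49068 + 3·0.73 = 49.89 μs.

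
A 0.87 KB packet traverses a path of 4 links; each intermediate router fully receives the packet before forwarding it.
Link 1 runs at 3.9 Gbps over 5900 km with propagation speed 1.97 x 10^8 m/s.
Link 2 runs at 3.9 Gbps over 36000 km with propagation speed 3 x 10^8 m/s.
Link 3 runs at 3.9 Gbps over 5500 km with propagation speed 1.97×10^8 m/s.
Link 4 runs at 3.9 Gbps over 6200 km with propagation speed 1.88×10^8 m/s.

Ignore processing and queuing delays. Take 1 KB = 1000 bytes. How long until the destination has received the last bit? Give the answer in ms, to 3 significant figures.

L = 6960 bits.
Transmission delay per hop = L/R = 6960/3900000000 = 0.00178462 ms; 4 hops → 0.00713846 ms.
Propagation delays (d/s per hop): 29.9492, 120, 27.9188, 32.9787 ms; sum = 210.847 ms.
End-to-end = 211 ms.

211 ms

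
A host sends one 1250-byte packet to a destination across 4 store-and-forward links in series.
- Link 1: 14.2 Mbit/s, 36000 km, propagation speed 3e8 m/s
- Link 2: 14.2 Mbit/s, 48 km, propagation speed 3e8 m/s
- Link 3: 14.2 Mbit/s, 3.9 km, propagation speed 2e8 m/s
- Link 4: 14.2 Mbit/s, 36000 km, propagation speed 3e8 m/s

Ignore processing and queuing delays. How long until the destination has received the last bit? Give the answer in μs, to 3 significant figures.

L = 1250 × 8 = 10000 bits.
Transmission delay per hop = L/R = 10000/14200000 = 704.225 μs; 4 hops → 2816.9 μs.
Propagation delays (d/s per hop): 120000, 160, 19.5, 120000 μs; sum = 240180 μs.
End-to-end = 243000 μs.

243000 μs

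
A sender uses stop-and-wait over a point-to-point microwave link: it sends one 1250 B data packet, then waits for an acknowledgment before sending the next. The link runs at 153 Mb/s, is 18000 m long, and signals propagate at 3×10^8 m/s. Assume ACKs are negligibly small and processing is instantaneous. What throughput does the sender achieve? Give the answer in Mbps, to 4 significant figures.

53.95 Mbps

t_tx = L/R = 10000/153000000 = 6.53595e-05 s.
t_prop = 18000/300000000 = 6e-05 s; RTT = 0.00012 s.
Cycle = t_tx + RTT = 0.000185359 s.
Throughput = L / cycle = 10000 / 0.000185359 = 53.95 Mbps.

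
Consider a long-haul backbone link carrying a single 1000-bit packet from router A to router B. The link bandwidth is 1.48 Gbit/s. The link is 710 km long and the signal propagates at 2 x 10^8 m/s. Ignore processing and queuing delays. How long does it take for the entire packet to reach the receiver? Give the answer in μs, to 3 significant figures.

Transmission delay = L/R = 1000 / 1480000000 = 0.675676 μs.
Propagation delay = d/s = 710000 m / 200000000 m/s = 3550 μs.
Total = 3550 μs.

3550 μs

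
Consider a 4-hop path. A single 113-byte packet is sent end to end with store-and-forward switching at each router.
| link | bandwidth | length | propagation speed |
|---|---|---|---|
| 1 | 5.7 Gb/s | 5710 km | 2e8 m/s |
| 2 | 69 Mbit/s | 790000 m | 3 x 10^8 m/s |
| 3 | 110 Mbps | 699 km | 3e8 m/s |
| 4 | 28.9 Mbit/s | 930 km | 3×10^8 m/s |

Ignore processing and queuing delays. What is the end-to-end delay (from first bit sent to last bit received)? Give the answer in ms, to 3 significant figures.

L = 113 × 8 = 904 bits.
Transmission delays (L/R per hop): 0.000158596, 0.0131014, 0.00821818, 0.0312803 ms; sum = 0.0527585 ms.
Propagation delays (d/s per hop): 28.55, 2.63333, 2.33, 3.1 ms; sum = 36.6133 ms.
End-to-end = 36.7 ms.

36.7 ms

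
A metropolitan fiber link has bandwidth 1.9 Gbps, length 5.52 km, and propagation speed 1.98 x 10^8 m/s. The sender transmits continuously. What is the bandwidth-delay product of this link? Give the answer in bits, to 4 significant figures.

Propagation delay = 5520 / 198000000 = 2.78788e-05 s.
BDP = R × t_prop = 1900000000 × 2.78788e-05 = 52969.7 bits.

52970 bits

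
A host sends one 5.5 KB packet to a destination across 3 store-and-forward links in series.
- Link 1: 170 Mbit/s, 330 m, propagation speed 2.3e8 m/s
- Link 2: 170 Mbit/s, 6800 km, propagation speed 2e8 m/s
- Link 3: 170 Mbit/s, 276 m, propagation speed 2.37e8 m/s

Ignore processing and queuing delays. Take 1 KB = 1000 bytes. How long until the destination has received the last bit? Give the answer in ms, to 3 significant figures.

34.8 ms

L = 44000 bits.
Transmission delay per hop = L/R = 44000/170000000 = 0.258824 ms; 3 hops → 0.776471 ms.
Propagation delays (d/s per hop): 0.00143478, 34, 0.00116456 ms; sum = 34.0026 ms.
End-to-end = 34.8 ms.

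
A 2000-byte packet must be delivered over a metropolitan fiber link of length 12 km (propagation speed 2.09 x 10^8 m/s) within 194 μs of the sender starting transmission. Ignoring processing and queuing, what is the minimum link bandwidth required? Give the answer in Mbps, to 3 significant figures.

117 Mbps

L = 16000 bits.
Propagation delay = 12000 / 209000000 = 57.4163 μs.
Transmission budget = 194 − 57.4163 = 136.584 μs.
R ≥ L / t_tx = 16000 bits / 0.000136584 s = 117 Mbps.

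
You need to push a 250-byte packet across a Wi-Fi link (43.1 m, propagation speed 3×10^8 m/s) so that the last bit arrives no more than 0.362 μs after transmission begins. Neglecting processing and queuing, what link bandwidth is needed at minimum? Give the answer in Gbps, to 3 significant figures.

9.16 Gbps

L = 2000 bits.
Propagation delay = 43.1 / 300000000 = 0.143667 μs.
Transmission budget = 0.362 − 0.143667 = 0.218333 μs.
R ≥ L / t_tx = 2000 bits / 2.18333e-07 s = 9.16 Gbps.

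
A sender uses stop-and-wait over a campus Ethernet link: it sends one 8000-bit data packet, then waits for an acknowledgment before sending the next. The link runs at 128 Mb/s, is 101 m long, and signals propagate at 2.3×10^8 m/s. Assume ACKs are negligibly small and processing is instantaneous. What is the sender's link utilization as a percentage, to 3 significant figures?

t_tx = L/R = 8000/128000000 = 6.25e-05 s.
t_prop = 101/2.3e+08 = 4.3913e-07 s; RTT = 8.78261e-07 s.
Cycle = t_tx + RTT = 6.33783e-05 s.
Utilization = t_tx / cycle = 6.25e-05/6.33783e-05 = 98.6 %.

98.6 %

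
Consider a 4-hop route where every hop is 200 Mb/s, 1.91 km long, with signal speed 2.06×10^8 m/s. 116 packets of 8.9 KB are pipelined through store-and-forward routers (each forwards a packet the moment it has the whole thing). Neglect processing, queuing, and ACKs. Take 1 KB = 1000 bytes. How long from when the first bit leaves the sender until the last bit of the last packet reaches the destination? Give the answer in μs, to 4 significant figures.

Per-hop transmission t_tx = L/R = 71200/200000000 = 356 μs.
Per-hop propagation t_prop = 1910/206000000 = 9.27184 μs.
Pipeline fill: first packet needs 4·t_tx to clear all hops; remaining 115 packets each add one t_tx.
Total = (4+116-1)·t_tx + 4·t_prop = 119·356 + 4·9.27184 = 42400 μs.

42400 μs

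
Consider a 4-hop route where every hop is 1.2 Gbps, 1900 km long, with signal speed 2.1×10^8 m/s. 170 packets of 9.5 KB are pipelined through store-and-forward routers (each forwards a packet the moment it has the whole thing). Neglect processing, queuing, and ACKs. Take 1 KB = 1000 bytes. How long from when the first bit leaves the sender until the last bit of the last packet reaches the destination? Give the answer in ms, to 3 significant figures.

Per-hop transmission t_tx = L/R = 76000/1200000000 = 0.0633333 ms.
Per-hop propagation t_prop = 1900000/210000000 = 9.04762 ms.
Pipeline fill: first packet needs 4·t_tx to clear all hops; remaining 169 packets each add one t_tx.
Total = (4+170-1)·t_tx + 4·t_prop = 173·0.0633333 + 4·9.04762 = 47.1 ms.

47.1 ms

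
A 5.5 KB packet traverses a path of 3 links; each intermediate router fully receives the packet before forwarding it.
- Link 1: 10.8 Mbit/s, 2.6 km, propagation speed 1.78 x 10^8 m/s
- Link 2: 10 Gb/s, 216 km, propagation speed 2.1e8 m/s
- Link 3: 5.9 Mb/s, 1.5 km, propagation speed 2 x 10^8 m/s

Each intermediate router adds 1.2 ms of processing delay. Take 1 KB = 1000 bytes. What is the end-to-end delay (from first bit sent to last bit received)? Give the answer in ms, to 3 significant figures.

15.0 ms

L = 44000 bits.
Transmission delays (L/R per hop): 4.07407, 0.0044, 7.45763 ms; sum = 11.5361 ms.
Propagation delays (d/s per hop): 0.0146067, 1.02857, 0.0075 ms; sum = 1.05068 ms.
Processing at 2 router(s): 2 × 1.2 ms = 2.4 ms.
End-to-end = 15.0 ms.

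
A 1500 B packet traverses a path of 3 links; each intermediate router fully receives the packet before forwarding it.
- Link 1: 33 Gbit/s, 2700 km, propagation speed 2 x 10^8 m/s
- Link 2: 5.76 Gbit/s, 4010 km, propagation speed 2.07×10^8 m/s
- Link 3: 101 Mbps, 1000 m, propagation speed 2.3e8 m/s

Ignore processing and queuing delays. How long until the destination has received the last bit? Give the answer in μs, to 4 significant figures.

L = 1500 × 8 = 12000 bits.
Transmission delays (L/R per hop): 0.363636, 2.08333, 118.812 μs; sum = 121.259 μs.
Propagation delays (d/s per hop): 13500, 19372, 4.34783 μs; sum = 32876.3 μs.
End-to-end = 33000 μs.

33000 μs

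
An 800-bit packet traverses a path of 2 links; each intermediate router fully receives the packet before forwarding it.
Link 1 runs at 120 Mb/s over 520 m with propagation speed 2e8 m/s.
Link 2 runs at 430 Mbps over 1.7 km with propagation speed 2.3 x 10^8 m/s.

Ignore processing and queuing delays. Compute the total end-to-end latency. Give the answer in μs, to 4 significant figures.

Transmission delays (L/R per hop): 6.66667, 1.86047 μs; sum = 8.52713 μs.
Propagation delays (d/s per hop): 2.6, 7.3913 μs; sum = 9.9913 μs.
End-to-end = 18.52 μs.

18.52 μs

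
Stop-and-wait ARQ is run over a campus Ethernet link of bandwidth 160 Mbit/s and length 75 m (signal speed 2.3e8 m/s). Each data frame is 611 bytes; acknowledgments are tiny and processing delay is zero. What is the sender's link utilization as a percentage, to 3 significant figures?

97.9 %

t_tx = L/R = 4888/160000000 = 3.055e-05 s.
t_prop = 75/2.3e+08 = 3.26087e-07 s; RTT = 6.52174e-07 s.
Cycle = t_tx + RTT = 3.12022e-05 s.
Utilization = t_tx / cycle = 3.055e-05/3.12022e-05 = 97.9 %.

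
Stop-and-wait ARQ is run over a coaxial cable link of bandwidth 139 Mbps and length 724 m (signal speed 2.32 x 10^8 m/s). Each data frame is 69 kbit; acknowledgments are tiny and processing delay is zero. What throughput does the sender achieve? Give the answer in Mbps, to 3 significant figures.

t_tx = L/R = 69000/139000000 = 0.000496403 s.
t_prop = 724/2.32e+08 = 3.12069e-06 s; RTT = 6.24138e-06 s.
Cycle = t_tx + RTT = 0.000502644 s.
Throughput = L / cycle = 69000 / 0.000502644 = 137 Mbps.

137 Mbps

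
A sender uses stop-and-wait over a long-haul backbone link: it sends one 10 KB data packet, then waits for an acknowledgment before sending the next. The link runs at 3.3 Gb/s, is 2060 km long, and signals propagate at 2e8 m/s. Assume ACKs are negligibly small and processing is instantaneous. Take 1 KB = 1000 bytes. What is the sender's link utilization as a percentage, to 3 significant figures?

t_tx = L/R = 80000/3300000000 = 2.42424e-05 s.
t_prop = 2060000/200000000 = 0.0103 s; RTT = 0.0206 s.
Cycle = t_tx + RTT = 0.0206242 s.
Utilization = t_tx / cycle = 2.42424e-05/0.0206242 = 0.118 %.

0.118 %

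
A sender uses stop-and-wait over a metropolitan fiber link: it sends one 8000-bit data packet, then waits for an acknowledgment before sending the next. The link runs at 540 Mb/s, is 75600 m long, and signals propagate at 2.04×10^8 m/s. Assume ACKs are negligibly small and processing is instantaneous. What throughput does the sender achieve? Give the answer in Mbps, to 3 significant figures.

t_tx = L/R = 8000/540000000 = 1.48148e-05 s.
t_prop = 75600/204000000 = 0.000370588 s; RTT = 0.000741176 s.
Cycle = t_tx + RTT = 0.000755991 s.
Throughput = L / cycle = 8000 / 0.000755991 = 10.6 Mbps.

10.6 Mbps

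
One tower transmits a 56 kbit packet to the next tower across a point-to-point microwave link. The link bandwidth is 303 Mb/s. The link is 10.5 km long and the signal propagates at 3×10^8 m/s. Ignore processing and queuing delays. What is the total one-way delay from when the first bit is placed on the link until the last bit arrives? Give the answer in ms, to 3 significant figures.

0.220 ms

L = 56000 bits.
Transmission delay = L/R = 56000 / 303000000 = 0.184818 ms.
Propagation delay = d/s = 10500 m / 300000000 m/s = 0.035 ms.
Total = 0.220 ms.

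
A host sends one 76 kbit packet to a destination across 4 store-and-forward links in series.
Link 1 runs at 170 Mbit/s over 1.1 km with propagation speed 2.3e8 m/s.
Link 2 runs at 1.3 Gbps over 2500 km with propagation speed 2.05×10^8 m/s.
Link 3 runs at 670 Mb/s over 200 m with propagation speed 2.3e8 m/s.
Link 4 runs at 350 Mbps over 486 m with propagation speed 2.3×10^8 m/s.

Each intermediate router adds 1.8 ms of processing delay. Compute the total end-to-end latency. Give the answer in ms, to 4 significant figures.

L = 76000 bits.
Transmission delays (L/R per hop): 0.447059, 0.0584615, 0.113433, 0.217143 ms; sum = 0.836096 ms.
Propagation delays (d/s per hop): 0.00478261, 12.1951, 0.000869565, 0.00211304 ms; sum = 12.2029 ms.
Processing at 3 router(s): 3 × 1.8 ms = 5.4 ms.
End-to-end = 18.44 ms.

18.44 ms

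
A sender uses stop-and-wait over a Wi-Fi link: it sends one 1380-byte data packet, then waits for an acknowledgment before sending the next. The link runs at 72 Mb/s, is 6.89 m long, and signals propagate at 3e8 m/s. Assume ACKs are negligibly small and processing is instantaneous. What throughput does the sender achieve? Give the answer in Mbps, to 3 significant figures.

72.0 Mbps

t_tx = L/R = 11040/72000000 = 0.000153333 s.
t_prop = 6.89/300000000 = 2.29667e-08 s; RTT = 4.59333e-08 s.
Cycle = t_tx + RTT = 0.000153379 s.
Throughput = L / cycle = 11040 / 0.000153379 = 72.0 Mbps.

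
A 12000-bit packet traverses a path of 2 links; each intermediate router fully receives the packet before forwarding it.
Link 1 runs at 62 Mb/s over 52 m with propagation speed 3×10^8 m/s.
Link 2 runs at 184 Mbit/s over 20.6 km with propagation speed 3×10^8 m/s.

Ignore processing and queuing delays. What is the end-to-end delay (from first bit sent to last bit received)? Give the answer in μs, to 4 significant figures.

327.6 μs

Transmission delays (L/R per hop): 193.548, 65.2174 μs; sum = 258.766 μs.
Propagation delays (d/s per hop): 0.173333, 68.6667 μs; sum = 68.84 μs.
End-to-end = 327.6 μs.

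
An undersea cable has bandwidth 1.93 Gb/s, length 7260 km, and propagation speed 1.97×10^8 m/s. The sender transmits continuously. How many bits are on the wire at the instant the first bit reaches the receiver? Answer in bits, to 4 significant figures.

71130000 bits

Propagation delay = 7260000 / 197000000 = 0.0368528 s.
BDP = R × t_prop = 1930000000 × 0.0368528 = 71125900 bits.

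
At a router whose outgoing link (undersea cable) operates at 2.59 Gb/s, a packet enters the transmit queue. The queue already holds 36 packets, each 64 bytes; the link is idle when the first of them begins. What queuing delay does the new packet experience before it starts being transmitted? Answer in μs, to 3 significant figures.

Each queued packet: L/R = 512/2590000000 = 0.197683 μs.
36 queued → 7.1166 μs.
Queuing delay = 7.12 μs.

7.12 μs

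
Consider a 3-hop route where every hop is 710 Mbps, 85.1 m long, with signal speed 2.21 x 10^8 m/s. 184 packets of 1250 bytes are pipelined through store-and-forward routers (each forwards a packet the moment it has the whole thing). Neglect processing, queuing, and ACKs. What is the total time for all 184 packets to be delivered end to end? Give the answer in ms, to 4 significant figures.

2.621 ms

Per-hop transmission t_tx = L/R = 10000/710000000 = 0.0140845 ms.
Per-hop propagation t_prop = 85.1/221000000 = 0.000385068 ms.
Pipeline fill: first packet needs 3·t_tx to clear all hops; remaining 183 packets each add one t_tx.
Total = (3+184-1)·t_tx + 3·t_prop = 186·0.0140845 + 3·0.000385068 = 2.621 ms.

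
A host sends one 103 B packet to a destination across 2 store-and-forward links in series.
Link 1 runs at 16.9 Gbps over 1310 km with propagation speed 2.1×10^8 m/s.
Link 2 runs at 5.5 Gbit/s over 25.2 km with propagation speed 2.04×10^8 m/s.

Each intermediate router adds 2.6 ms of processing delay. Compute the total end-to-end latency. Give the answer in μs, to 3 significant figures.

8960 μs

L = 103 × 8 = 824 bits.
Transmission delays (L/R per hop): 0.0487574, 0.149818 μs; sum = 0.198576 μs.
Propagation delays (d/s per hop): 6238.1, 123.529 μs; sum = 6361.62 μs.
Processing at 1 router(s): 1 × 2.6 ms = 2600 μs.
End-to-end = 8960 μs.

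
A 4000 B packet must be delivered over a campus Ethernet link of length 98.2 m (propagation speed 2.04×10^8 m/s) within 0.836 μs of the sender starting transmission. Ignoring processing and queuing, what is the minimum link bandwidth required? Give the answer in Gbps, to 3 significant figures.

90.2 Gbps

L = 32000 bits.
Propagation delay = 98.2 / 204000000 = 0.481373 μs.
Transmission budget = 0.836 − 0.481373 = 0.354627 μs.
R ≥ L / t_tx = 32000 bits / 3.54627e-07 s = 90.2 Gbps.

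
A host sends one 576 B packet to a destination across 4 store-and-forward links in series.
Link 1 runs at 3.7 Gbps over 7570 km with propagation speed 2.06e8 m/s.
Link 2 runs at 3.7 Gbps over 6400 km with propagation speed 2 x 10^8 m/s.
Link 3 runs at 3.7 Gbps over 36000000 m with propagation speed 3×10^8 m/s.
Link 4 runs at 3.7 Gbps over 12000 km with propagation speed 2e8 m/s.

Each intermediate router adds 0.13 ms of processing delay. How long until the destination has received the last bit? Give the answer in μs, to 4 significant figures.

L = 576 × 8 = 4608 bits.
Transmission delay per hop = L/R = 4608/3700000000 = 1.24541 μs; 4 hops → 4.98162 μs.
Propagation delays (d/s per hop): 36747.6, 32000, 120000, 60000 μs; sum = 248748 μs.
Processing at 3 router(s): 3 × 0.13 ms = 390 μs.
End-to-end = 249100 μs.

249100 μs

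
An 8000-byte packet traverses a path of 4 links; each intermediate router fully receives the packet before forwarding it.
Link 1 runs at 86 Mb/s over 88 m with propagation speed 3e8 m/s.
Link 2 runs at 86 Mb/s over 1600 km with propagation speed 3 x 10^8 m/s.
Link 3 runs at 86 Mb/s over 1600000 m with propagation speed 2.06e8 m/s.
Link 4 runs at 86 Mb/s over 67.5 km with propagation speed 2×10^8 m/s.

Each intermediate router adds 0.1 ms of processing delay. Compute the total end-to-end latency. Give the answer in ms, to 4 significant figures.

L = 8000 × 8 = 64000 bits.
Transmission delay per hop = L/R = 64000/86000000 = 0.744186 ms; 4 hops → 2.97674 ms.
Propagation delays (d/s per hop): 0.000293333, 5.33333, 7.76699, 0.3375 ms; sum = 13.4381 ms.
Processing at 3 router(s): 3 × 0.1 ms = 0.3 ms.
End-to-end = 16.71 ms.

16.71 ms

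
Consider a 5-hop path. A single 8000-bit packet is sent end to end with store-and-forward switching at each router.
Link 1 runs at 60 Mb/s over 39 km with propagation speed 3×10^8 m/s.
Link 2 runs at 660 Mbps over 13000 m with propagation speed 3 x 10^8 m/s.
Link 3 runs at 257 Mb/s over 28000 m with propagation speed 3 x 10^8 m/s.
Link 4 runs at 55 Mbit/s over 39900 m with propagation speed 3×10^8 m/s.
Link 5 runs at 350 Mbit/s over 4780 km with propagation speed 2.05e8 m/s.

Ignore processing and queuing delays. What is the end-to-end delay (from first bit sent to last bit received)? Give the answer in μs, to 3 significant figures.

Transmission delays (L/R per hop): 133.333, 12.1212, 31.1284, 145.455, 22.8571 μs; sum = 344.895 μs.
Propagation delays (d/s per hop): 130, 43.3333, 93.3333, 133, 23317.1 μs; sum = 23716.7 μs.
End-to-end = 24100 μs.

24100 μs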